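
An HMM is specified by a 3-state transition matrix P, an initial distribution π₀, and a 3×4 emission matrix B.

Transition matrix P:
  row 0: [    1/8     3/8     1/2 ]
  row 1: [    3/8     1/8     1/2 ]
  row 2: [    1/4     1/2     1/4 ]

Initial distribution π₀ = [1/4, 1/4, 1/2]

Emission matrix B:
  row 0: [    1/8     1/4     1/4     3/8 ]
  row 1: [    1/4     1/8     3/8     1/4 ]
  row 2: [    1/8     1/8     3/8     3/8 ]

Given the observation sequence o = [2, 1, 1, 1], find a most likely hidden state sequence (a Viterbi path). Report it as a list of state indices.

t=0: δ = [6.250e-02, 9.375e-02, 1.875e-01]  (obs o_0=2)
t=1: δ = [1.172e-02, 1.172e-02, 5.859e-03]  ψ = [2, 2, 1]  (obs o_1=1)
t=2: δ = [1.099e-03, 5.493e-04, 7.324e-04]  ψ = [1, 0, 0]  (obs o_2=1)
t=3: δ = [5.150e-05, 5.150e-05, 6.866e-05]  ψ = [1, 0, 0]  (obs o_3=1)
backtrack: best end state = 2; path = [2, 1, 0, 2]

path = [2, 1, 0, 2]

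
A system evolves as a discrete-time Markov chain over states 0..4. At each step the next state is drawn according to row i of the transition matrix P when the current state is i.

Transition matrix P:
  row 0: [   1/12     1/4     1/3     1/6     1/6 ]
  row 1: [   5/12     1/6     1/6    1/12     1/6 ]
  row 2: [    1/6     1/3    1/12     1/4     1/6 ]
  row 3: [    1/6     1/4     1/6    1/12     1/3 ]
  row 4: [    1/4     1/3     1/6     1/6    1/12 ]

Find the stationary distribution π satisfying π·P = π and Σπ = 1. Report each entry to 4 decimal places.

π = [0.2272, 0.2589, 0.1888, 0.1485, 0.1767]

Balance equations π_j = Σ_i π_i·P[i][j]:
  π_0 = 1/12·π_0 + 5/12·π_1 + 1/6·π_2 + 1/6·π_3 + 1/4·π_4
  π_1 = 1/4·π_0 + 1/6·π_1 + 1/3·π_2 + 1/4·π_3 + 1/3·π_4
  π_2 = 1/3·π_0 + 1/6·π_1 + 1/12·π_2 + 1/6·π_3 + 1/6·π_4
  π_3 = 1/6·π_0 + 1/12·π_1 + 1/4·π_2 + 1/12·π_3 + 1/6·π_4
  normalize: π_0 + π_1 + π_2 + π_3 + π_4 = 1
Solving the linear system gives exactly π = [2551/11229, 51/197, 2120/11229, 1667/11229, 1984/11229].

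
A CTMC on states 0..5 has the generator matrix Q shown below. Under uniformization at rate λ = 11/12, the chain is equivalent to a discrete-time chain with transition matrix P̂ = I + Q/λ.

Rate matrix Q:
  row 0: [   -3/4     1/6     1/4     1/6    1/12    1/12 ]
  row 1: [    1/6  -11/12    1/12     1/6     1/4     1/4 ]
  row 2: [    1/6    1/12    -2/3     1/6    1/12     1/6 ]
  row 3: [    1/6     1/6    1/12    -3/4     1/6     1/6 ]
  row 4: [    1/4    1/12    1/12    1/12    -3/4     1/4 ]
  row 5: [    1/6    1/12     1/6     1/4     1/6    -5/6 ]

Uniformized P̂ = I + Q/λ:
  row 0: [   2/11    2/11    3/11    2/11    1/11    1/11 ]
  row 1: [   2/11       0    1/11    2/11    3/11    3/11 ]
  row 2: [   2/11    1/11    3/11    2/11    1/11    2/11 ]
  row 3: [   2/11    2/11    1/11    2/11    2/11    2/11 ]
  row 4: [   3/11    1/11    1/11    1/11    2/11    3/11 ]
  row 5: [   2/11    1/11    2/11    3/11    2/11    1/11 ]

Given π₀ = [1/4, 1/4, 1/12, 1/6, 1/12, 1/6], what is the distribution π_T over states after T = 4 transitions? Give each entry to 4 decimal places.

t=0: π = [0.2500, 0.2500, 0.0833, 0.1667, 0.0833, 0.1667]
t=1: π = [0.1894, 0.1061, 0.1667, 0.1894, 0.1742, 0.1742]
t=2: π = [0.1977, 0.1157, 0.1715, 0.1818, 0.1591, 0.1742]
t=3: π = [0.1963, 0.1149, 0.1739, 0.1832, 0.1588, 0.1730]
t=4: π = [0.1963, 0.1150, 0.1739, 0.1831, 0.1586, 0.1731]

π = [0.1963, 0.1150, 0.1739, 0.1831, 0.1586, 0.1731]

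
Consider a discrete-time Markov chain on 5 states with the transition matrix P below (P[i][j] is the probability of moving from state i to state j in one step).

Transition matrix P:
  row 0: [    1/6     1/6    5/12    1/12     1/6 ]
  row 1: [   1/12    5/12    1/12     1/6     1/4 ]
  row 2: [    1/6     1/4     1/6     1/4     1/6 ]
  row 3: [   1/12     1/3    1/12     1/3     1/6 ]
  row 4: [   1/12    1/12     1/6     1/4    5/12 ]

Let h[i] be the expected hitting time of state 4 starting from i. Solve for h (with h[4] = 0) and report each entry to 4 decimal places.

First-step conditioning: h[4] = 0; for i ≠ 4, h[i] = 1 + Σ_k P[i][k]·h[k].
  h[0] = 1 + 1/6·h[0] + 1/6·h[1] + 5/12·h[2] + 1/12·h[3]
  h[1] = 1 + 1/12·h[0] + 5/12·h[1] + 1/12·h[2] + 1/6·h[3]
  h[2] = 1 + 1/6·h[0] + 1/4·h[1] + 1/6·h[2] + 1/4·h[3]
  h[3] = 1 + 1/12·h[0] + 1/3·h[1] + 1/12·h[2] + 1/3·h[3]
Solving the 4×4 linear system over states ≠ 4 gives exactly h = [404/77, 360/77, 400/77, 36/7, 0] (h[4] = 0 is the target).

h = [5.2468, 4.6753, 5.1948, 5.1429, 0.0000]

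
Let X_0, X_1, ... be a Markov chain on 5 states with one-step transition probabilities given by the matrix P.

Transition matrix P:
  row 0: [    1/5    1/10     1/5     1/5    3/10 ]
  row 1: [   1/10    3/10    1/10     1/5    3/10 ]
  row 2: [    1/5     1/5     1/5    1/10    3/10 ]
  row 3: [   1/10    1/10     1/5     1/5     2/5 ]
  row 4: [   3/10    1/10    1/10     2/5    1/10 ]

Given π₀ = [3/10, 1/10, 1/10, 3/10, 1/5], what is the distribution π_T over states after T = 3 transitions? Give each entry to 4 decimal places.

π = [0.1881, 0.1444, 0.1592, 0.2372, 0.2711]

t=0: π = [0.3000, 0.1000, 0.1000, 0.3000, 0.2000]
t=1: π = [0.1800, 0.1300, 0.1700, 0.2300, 0.2900]
t=2: π = [0.1930, 0.1430, 0.1580, 0.2410, 0.2650]
t=3: π = [0.1881, 0.1444, 0.1592, 0.2372, 0.2711]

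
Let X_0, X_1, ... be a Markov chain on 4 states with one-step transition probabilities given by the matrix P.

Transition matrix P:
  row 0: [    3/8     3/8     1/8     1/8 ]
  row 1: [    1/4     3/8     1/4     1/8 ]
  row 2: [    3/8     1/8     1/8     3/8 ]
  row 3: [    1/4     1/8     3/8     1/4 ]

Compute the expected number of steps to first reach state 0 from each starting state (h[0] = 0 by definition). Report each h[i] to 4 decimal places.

First-step conditioning: h[0] = 0; for i ≠ 0, h[i] = 1 + Σ_k P[i][k]·h[k].
  h[1] = 1 + 3/8·h[1] + 1/4·h[2] + 1/8·h[3]
  h[2] = 1 + 1/8·h[1] + 1/8·h[2] + 3/8·h[3]
  h[3] = 1 + 1/8·h[1] + 3/8·h[2] + 1/4·h[3]
Solving the 3×3 linear system over states ≠ 0 gives exactly h = [0, 488/137, 432/137, 480/137] (h[0] = 0 is the target).

h = [0.0000, 3.5620, 3.1533, 3.5036]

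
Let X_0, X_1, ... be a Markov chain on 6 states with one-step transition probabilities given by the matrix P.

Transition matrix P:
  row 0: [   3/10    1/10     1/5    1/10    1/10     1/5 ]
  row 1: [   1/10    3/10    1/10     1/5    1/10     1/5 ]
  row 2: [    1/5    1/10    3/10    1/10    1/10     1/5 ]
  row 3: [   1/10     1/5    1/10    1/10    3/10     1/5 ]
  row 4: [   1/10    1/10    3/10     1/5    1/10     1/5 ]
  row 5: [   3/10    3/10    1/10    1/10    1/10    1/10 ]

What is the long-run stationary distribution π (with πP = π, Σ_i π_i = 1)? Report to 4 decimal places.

Balance equations π_j = Σ_i π_i·P[i][j]:
  π_0 = 3/10·π_0 + 1/10·π_1 + 1/5·π_2 + 1/10·π_3 + 1/10·π_4 + 3/10·π_5
  π_1 = 1/10·π_0 + 3/10·π_1 + 1/10·π_2 + 1/5·π_3 + 1/10·π_4 + 3/10·π_5
  π_2 = 1/5·π_0 + 1/10·π_1 + 3/10·π_2 + 1/10·π_3 + 3/10·π_4 + 1/10·π_5
  π_3 = 1/10·π_0 + 1/5·π_1 + 1/10·π_2 + 1/10·π_3 + 1/5·π_4 + 1/10·π_5
  π_4 = 1/10·π_0 + 1/10·π_1 + 1/10·π_2 + 3/10·π_3 + 1/10·π_4 + 1/10·π_5
  normalize: π_0 + π_1 + π_2 + π_3 + π_4 + π_5 = 1
Solving the linear system gives exactly π = [172/891, 37/198, 161/891, 13/99, 25/198, 2/11].

π = [0.1930, 0.1869, 0.1807, 0.1313, 0.1263, 0.1818]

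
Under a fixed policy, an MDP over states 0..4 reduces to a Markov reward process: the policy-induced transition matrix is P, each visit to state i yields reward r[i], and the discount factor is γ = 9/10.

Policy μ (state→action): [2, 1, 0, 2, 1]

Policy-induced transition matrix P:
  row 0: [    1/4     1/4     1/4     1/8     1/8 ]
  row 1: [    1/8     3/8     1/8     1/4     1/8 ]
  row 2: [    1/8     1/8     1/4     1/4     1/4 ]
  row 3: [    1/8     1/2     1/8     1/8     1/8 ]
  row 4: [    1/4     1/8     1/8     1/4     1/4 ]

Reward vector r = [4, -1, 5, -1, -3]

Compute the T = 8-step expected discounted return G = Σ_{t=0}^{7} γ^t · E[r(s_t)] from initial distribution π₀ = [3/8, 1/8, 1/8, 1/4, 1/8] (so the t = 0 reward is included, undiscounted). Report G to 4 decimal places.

G = 3.9807

t=0: π = [0.3750, 0.1250, 0.1250, 0.2500, 0.1250], E[r] = 1.3750, γ^t·E[r] = 1.375000, running G = 1.375000
t=1: π = [0.1875, 0.2969, 0.1875, 0.1719, 0.1563], E[r] = 0.7500, γ^t·E[r] = 0.675000, running G = 2.050000
t=2: π = [0.1680, 0.2871, 0.1719, 0.2051, 0.1680], E[r] = 0.5352, γ^t·E[r] = 0.433477, running G = 2.483477
t=3: π = [0.1670, 0.2947, 0.1675, 0.2034, 0.1675], E[r] = 0.5049, γ^t·E[r] = 0.368060, running G = 2.851536
t=4: π = [0.1668, 0.2958, 0.1668, 0.2037, 0.1669], E[r] = 0.5012, γ^t·E[r] = 0.328811, running G = 3.180347
t=5: π = [0.1667, 0.2962, 0.1667, 0.2037, 0.1667], E[r] = 0.5003, γ^t·E[r] = 0.295448, running G = 3.475795
t=6: π = [0.1667, 0.2963, 0.1667, 0.2037, 0.1667], E[r] = 0.5001, γ^t·E[r] = 0.265770, running G = 3.741565
t=7: π = [0.1667, 0.2963, 0.1667, 0.2037, 0.1667], E[r] = 0.5000, γ^t·E[r] = 0.239160, running G = 3.980725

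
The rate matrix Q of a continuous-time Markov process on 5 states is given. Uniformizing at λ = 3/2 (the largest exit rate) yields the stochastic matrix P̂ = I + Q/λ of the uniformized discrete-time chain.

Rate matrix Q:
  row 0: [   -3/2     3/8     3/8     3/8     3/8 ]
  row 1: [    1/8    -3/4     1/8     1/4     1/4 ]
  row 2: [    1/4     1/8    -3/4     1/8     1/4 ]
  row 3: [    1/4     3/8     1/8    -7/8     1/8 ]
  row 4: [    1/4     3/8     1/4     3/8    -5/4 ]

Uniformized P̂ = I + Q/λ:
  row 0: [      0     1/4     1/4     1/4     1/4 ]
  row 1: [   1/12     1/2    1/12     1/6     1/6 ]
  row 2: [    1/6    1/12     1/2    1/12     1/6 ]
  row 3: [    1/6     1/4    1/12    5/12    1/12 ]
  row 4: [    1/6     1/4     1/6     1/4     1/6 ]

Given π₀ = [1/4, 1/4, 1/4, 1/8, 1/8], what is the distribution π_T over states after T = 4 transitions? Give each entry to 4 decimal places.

π = [0.1226, 0.2863, 0.2033, 0.2298, 0.1579]

t=0: π = [0.2500, 0.2500, 0.2500, 0.1250, 0.1250]
t=1: π = [0.1042, 0.2708, 0.2396, 0.2083, 0.1771]
t=2: π = [0.1267, 0.2778, 0.2153, 0.2222, 0.1580]
t=3: π = [0.1224, 0.2836, 0.2073, 0.2280, 0.1587]
t=4: π = [0.1226, 0.2863, 0.2033, 0.2298, 0.1579]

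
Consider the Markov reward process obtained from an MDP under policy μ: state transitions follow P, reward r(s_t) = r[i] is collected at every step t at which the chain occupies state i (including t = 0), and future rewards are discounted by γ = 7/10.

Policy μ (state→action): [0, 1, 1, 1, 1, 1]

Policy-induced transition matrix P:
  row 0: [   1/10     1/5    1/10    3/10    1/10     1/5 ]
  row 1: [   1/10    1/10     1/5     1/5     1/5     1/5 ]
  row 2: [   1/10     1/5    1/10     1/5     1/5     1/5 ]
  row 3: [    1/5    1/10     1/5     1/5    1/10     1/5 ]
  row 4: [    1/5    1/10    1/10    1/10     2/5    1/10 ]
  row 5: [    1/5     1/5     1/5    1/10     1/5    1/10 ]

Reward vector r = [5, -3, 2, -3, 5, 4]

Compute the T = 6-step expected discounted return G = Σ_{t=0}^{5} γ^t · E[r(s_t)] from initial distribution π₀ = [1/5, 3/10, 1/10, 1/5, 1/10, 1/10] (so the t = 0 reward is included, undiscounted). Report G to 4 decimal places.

t=0: π = [0.2000, 0.3000, 0.1000, 0.2000, 0.1000, 0.1000], E[r] = 0.6000, γ^t·E[r] = 0.600000, running G = 0.600000
t=1: π = [0.1400, 0.1400, 0.1600, 0.2000, 0.1800, 0.1800], E[r] = 1.6200, γ^t·E[r] = 1.134000, running G = 1.734000
t=2: π = [0.1560, 0.1480, 0.1520, 0.1780, 0.2020, 0.1640], E[r] = 1.7720, γ^t·E[r] = 0.868280, running G = 2.602280
t=3: π = [0.1544, 0.1472, 0.1490, 0.1790, 0.2070, 0.1634], E[r] = 1.7800, γ^t·E[r] = 0.610540, running G = 3.212820
t=4: π = [0.1549, 0.1467, 0.1490, 0.1784, 0.2081, 0.1630], E[r] = 1.7895, γ^t·E[r] = 0.429664, running G = 3.642484
t=5: π = [0.1549, 0.1467, 0.1488, 0.1784, 0.2083, 0.1629], E[r] = 1.7901, γ^t·E[r] = 0.300856, running G = 3.943340

G = 3.9433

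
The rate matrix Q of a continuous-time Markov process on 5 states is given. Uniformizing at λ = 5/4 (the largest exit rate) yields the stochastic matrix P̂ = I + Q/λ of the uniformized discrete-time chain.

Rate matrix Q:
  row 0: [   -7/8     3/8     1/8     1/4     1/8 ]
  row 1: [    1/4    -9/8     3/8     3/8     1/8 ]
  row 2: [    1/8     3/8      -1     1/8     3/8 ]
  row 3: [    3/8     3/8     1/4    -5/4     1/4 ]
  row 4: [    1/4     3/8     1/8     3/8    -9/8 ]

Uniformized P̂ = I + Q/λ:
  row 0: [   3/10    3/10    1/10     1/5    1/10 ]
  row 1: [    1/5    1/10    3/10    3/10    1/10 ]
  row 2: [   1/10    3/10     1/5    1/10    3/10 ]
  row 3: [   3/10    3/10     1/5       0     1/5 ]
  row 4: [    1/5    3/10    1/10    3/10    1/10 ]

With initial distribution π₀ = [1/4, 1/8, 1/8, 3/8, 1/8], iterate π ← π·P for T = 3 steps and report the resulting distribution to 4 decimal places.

π = [0.2234, 0.2510, 0.1875, 0.1810, 0.1571]

t=0: π = [0.2500, 0.1250, 0.1250, 0.3750, 0.1250]
t=1: π = [0.2500, 0.2750, 0.1750, 0.1375, 0.1625]
t=2: π = [0.2213, 0.2450, 0.1863, 0.1988, 0.1488]
t=3: π = [0.2234, 0.2510, 0.1875, 0.1810, 0.1571]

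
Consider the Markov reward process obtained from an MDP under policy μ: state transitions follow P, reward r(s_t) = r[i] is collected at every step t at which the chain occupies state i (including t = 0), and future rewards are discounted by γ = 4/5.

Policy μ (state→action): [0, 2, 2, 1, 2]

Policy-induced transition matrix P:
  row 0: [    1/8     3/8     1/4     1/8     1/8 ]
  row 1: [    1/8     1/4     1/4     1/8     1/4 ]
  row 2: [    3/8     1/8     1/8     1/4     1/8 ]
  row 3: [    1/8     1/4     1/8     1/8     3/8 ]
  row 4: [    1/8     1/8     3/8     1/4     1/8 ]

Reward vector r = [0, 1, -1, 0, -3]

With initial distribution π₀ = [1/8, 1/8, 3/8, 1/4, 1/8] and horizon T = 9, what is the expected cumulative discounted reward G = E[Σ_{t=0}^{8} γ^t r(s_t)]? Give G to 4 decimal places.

t=0: π = [0.1250, 0.1250, 0.3750, 0.2500, 0.1250], E[r] = -0.6250, γ^t·E[r] = -0.625000, running G = -0.625000
t=1: π = [0.2188, 0.2031, 0.1875, 0.1875, 0.2031], E[r] = -0.5938, γ^t·E[r] = -0.475000, running G = -1.100000
t=2: π = [0.1719, 0.2285, 0.2285, 0.1738, 0.1973], E[r] = -0.5918, γ^t·E[r] = -0.378750, running G = -1.478750
t=3: π = [0.1821, 0.2183, 0.2244, 0.1782, 0.1970], E[r] = -0.5972, γ^t·E[r] = -0.305750, running G = -1.784500
t=4: π = [0.1811, 0.2201, 0.2243, 0.1777, 0.1968], E[r] = -0.5947, γ^t·E[r] = -0.243600, running G = -2.028100
t=5: π = [0.1811, 0.2200, 0.2244, 0.1776, 0.1969], E[r] = -0.5952, γ^t·E[r] = -0.195020, running G = -2.223120
t=6: π = [0.1811, 0.2200, 0.2244, 0.1777, 0.1969], E[r] = -0.5951, γ^t·E[r] = -0.156008, running G = -2.379128
t=7: π = [0.1811, 0.2200, 0.2244, 0.1777, 0.1969], E[r] = -0.5951, γ^t·E[r] = -0.124806, running G = -2.503933
t=8: π = [0.1811, 0.2200, 0.2244, 0.1777, 0.1969], E[r] = -0.5951, γ^t·E[r] = -0.099845, running G = -2.603778

G = -2.6038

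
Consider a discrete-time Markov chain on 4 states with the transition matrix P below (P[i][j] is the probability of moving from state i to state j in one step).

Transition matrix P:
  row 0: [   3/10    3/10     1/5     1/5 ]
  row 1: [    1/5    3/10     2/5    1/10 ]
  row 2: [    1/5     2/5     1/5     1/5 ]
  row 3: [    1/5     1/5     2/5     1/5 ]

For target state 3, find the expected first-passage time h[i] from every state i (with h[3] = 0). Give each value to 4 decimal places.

h = [5.9756, 6.5854, 6.0366, 0.0000]

First-step conditioning: h[3] = 0; for i ≠ 3, h[i] = 1 + Σ_k P[i][k]·h[k].
  h[0] = 1 + 3/10·h[0] + 3/10·h[1] + 1/5·h[2]
  h[1] = 1 + 1/5·h[0] + 3/10·h[1] + 2/5·h[2]
  h[2] = 1 + 1/5·h[0] + 2/5·h[1] + 1/5·h[2]
Solving the 3×3 linear system over states ≠ 3 gives exactly h = [245/41, 270/41, 495/82, 0] (h[3] = 0 is the target).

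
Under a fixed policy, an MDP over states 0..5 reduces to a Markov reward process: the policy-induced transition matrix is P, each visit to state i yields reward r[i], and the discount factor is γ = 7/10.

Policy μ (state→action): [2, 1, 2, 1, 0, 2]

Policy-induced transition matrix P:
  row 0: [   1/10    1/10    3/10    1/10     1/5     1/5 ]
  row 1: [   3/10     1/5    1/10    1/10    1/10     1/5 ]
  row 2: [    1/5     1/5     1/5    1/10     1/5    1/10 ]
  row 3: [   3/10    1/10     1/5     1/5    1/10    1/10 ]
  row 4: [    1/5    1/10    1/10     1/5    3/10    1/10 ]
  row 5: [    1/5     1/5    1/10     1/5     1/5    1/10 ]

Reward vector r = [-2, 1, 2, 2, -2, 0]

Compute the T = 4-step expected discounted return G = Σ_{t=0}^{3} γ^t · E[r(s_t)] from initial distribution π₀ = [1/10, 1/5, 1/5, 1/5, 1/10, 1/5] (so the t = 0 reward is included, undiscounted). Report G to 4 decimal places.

t=0: π = [0.1000, 0.2000, 0.2000, 0.2000, 0.1000, 0.2000], E[r] = 0.6000, γ^t·E[r] = 0.600000, running G = 0.600000
t=1: π = [0.2300, 0.1600, 0.1600, 0.1500, 0.1700, 0.1300], E[r] = -0.0200, γ^t·E[r] = -0.014000, running G = 0.586000
t=2: π = [0.2080, 0.1450, 0.1770, 0.1450, 0.1860, 0.1390], E[r] = 0.0010, γ^t·E[r] = 0.000490, running G = 0.586490
t=3: π = [0.2082, 0.1461, 0.1738, 0.1470, 0.1896, 0.1353], E[r] = -0.0079, γ^t·E[r] = -0.002710, running G = 0.583780

G = 0.5838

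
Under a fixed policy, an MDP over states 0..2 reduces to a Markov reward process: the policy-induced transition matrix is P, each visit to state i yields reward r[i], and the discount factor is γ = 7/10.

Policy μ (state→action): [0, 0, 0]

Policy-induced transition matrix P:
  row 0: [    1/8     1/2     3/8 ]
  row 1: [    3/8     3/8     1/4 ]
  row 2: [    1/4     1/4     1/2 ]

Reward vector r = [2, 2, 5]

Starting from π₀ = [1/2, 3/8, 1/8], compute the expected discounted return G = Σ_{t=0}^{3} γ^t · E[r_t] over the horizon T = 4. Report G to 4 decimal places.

G = 7.0861

t=0: π = [0.5000, 0.3750, 0.1250], E[r] = 2.3750, γ^t·E[r] = 2.375000, running G = 2.375000
t=1: π = [0.2344, 0.4219, 0.3438], E[r] = 3.0313, γ^t·E[r] = 2.121875, running G = 4.496875
t=2: π = [0.2734, 0.3613, 0.3652], E[r] = 3.0957, γ^t·E[r] = 1.516895, running G = 6.013770
t=3: π = [0.2610, 0.3635, 0.3755], E[r] = 3.1265, γ^t·E[r] = 1.072377, running G = 7.086147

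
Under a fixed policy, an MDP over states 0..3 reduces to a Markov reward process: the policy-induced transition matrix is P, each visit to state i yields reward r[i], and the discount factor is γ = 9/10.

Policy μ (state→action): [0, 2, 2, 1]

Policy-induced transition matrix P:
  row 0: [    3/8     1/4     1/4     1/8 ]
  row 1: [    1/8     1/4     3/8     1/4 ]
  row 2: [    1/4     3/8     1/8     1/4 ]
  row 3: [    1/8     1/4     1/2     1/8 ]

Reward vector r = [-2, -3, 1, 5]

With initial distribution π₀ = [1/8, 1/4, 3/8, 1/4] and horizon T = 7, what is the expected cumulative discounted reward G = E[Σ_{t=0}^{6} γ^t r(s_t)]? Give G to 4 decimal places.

G = 0.6349

t=0: π = [0.1250, 0.2500, 0.3750, 0.2500], E[r] = 0.6250, γ^t·E[r] = 0.625000, running G = 0.625000
t=1: π = [0.2031, 0.2969, 0.2969, 0.2031], E[r] = 0.0156, γ^t·E[r] = 0.014063, running G = 0.639063
t=2: π = [0.2129, 0.2871, 0.3008, 0.1992], E[r] = 0.0098, γ^t·E[r] = 0.007910, running G = 0.646973
t=3: π = [0.2158, 0.2876, 0.2981, 0.1985], E[r] = -0.0039, γ^t·E[r] = -0.002848, running G = 0.644125
t=4: π = [0.2162, 0.2873, 0.2983, 0.1982], E[r] = -0.0049, γ^t·E[r] = -0.003184, running G = 0.640941
t=5: π = [0.2163, 0.2873, 0.2982, 0.1982], E[r] = -0.0054, γ^t·E[r] = -0.003187, running G = 0.637754
t=6: π = [0.2164, 0.2873, 0.2982, 0.1982], E[r] = -0.0054, γ^t·E[r] = -0.002884, running G = 0.634870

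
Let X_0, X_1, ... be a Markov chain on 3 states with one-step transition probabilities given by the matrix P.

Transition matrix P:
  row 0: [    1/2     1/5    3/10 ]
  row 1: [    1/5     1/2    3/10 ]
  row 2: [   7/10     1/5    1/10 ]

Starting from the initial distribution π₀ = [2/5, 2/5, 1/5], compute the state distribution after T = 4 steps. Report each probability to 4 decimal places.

t=0: π = [0.4000, 0.4000, 0.2000]
t=1: π = [0.4200, 0.3200, 0.2600]
t=2: π = [0.4560, 0.2960, 0.2480]
t=3: π = [0.4608, 0.2888, 0.2504]
t=4: π = [0.4634, 0.2866, 0.2499]

π = [0.4634, 0.2866, 0.2499]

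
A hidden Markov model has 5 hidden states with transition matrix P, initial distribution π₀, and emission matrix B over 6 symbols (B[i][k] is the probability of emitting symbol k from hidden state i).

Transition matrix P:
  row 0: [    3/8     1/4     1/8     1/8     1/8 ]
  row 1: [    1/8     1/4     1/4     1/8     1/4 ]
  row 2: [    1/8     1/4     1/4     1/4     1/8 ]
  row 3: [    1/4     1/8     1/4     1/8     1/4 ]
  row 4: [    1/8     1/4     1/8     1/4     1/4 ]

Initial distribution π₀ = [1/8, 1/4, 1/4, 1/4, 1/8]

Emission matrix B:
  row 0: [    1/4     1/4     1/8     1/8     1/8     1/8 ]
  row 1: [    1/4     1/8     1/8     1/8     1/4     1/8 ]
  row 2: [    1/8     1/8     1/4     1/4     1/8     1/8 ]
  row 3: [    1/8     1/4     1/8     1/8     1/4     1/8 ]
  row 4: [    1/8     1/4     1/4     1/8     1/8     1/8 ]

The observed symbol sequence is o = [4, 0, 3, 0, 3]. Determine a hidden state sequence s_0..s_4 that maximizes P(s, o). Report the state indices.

path = [1, 1, 2, 1, 2]

t=0: δ = [1.562e-02, 6.250e-02, 3.125e-02, 6.250e-02, 1.562e-02]  (obs o_0=4)
t=1: δ = [3.906e-03, 3.906e-03, 1.953e-03, 9.766e-04, 1.953e-03]  ψ = [3, 1, 1, 1, 1]  (obs o_1=0)
t=2: δ = [1.831e-04, 1.221e-04, 2.441e-04, 6.104e-05, 1.221e-04]  ψ = [0, 0, 1, 0, 1]  (obs o_2=3)
t=3: δ = [1.717e-05, 1.526e-05, 7.629e-06, 7.629e-06, 3.815e-06]  ψ = [0, 2, 2, 2, 1]  (obs o_3=0)
t=4: δ = [8.047e-07, 5.364e-07, 9.537e-07, 2.682e-07, 4.768e-07]  ψ = [0, 0, 1, 0, 1]  (obs o_4=3)
backtrack: best end state = 2; path = [1, 1, 2, 1, 2]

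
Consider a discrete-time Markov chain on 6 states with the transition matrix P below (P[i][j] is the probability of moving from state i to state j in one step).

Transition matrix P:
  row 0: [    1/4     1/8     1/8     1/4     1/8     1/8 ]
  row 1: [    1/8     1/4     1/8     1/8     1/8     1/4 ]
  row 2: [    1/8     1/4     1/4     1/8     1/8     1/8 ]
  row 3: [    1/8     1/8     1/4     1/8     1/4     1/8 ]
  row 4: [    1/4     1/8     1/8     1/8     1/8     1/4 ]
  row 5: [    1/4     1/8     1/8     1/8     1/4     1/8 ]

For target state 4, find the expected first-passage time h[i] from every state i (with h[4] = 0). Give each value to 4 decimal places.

First-step conditioning: h[4] = 0; for i ≠ 4, h[i] = 1 + Σ_k P[i][k]·h[k].
  h[0] = 1 + 1/4·h[0] + 1/8·h[1] + 1/8·h[2] + 1/4·h[3] + 1/8·h[5]
  h[1] = 1 + 1/8·h[0] + 1/4·h[1] + 1/8·h[2] + 1/8·h[3] + 1/4·h[5]
  h[2] = 1 + 1/8·h[0] + 1/4·h[1] + 1/4·h[2] + 1/8·h[3] + 1/8·h[5]
  h[3] = 1 + 1/8·h[0] + 1/8·h[1] + 1/4·h[2] + 1/8·h[3] + 1/8·h[5]
  h[5] = 1 + 1/4·h[0] + 1/8·h[1] + 1/8·h[2] + 1/8·h[3] + 1/8·h[5]
Solving the 5×5 linear system over states ≠ 4 gives exactly h = [7186/1181, 7184/1181, 7298/1181, 6400/1181, 0, 6386/1181] (h[4] = 0 is the target).

h = [6.0847, 6.0830, 6.1795, 5.4191, 0.0000, 5.4073]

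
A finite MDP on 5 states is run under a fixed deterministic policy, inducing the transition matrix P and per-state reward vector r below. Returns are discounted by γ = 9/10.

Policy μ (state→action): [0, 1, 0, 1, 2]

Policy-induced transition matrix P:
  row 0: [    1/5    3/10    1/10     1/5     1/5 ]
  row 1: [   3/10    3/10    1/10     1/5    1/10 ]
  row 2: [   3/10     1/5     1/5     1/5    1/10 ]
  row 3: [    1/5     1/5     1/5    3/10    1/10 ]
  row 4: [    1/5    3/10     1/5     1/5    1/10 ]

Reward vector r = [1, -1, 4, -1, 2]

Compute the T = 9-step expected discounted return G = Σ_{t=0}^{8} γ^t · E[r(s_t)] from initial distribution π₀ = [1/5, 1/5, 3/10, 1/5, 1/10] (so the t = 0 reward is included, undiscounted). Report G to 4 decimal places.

t=0: π = [0.2000, 0.2000, 0.3000, 0.2000, 0.1000], E[r] = 1.2000, γ^t·E[r] = 1.200000, running G = 1.200000
t=1: π = [0.2500, 0.2500, 0.1600, 0.2200, 0.1200], E[r] = 0.6600, γ^t·E[r] = 0.594000, running G = 1.794000
t=2: π = [0.2410, 0.2620, 0.1500, 0.2220, 0.1250], E[r] = 0.6070, γ^t·E[r] = 0.491670, running G = 2.285670
t=3: π = [0.2412, 0.2628, 0.1497, 0.2222, 0.1241], E[r] = 0.6032, γ^t·E[r] = 0.439733, running G = 2.725403
t=4: π = [0.2413, 0.2628, 0.1496, 0.2222, 0.1241], E[r] = 0.6029, γ^t·E[r] = 0.395536, running G = 3.120939
t=5: π = [0.2412, 0.2628, 0.1496, 0.2222, 0.1241], E[r] = 0.6028, γ^t·E[r] = 0.355963, running G = 3.476903
t=6: π = [0.2412, 0.2628, 0.1496, 0.2222, 0.1241], E[r] = 0.6028, γ^t·E[r] = 0.320366, running G = 3.797269
t=7: π = [0.2412, 0.2628, 0.1496, 0.2222, 0.1241], E[r] = 0.6028, γ^t·E[r] = 0.288329, running G = 4.085598
t=8: π = [0.2412, 0.2628, 0.1496, 0.2222, 0.1241], E[r] = 0.6028, γ^t·E[r] = 0.259496, running G = 4.345094

G = 4.3451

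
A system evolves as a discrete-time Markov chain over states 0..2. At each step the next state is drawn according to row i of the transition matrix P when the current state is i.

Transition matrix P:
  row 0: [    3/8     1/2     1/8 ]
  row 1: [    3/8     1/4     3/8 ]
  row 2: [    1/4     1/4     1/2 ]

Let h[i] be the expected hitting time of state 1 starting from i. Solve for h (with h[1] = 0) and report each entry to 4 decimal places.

h = [2.2222, 0.0000, 3.1111]

First-step conditioning: h[1] = 0; for i ≠ 1, h[i] = 1 + Σ_k P[i][k]·h[k].
  h[0] = 1 + 3/8·h[0] + 1/8·h[2]
  h[2] = 1 + 1/4·h[0] + 1/2·h[2]
Solving the 2×2 linear system over states ≠ 1 gives exactly h = [20/9, 0, 28/9] (h[1] = 0 is the target).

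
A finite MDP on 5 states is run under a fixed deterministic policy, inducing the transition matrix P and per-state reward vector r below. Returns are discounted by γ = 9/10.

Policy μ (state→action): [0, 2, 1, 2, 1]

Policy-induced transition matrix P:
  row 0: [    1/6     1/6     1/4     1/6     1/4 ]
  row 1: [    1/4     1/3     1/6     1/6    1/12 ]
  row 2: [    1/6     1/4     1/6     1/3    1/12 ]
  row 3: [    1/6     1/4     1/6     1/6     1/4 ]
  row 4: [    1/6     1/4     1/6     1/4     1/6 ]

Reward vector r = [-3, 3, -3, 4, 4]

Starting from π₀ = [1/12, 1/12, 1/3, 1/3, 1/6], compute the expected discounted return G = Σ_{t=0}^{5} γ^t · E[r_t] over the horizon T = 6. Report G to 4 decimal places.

G = 5.4058

t=0: π = [0.0833, 0.0833, 0.3333, 0.3333, 0.1667], E[r] = 1.0000, γ^t·E[r] = 1.000000, running G = 1.000000
t=1: π = [0.1736, 0.2500, 0.1736, 0.2361, 0.1667], E[r] = 1.3194, γ^t·E[r] = 1.187500, running G = 2.187500
t=2: π = [0.1875, 0.2564, 0.1811, 0.2095, 0.1655], E[r] = 1.1632, γ^t·E[r] = 0.942188, running G = 3.129688
t=3: π = [0.1880, 0.2557, 0.1823, 0.2106, 0.1633], E[r] = 1.1520, γ^t·E[r] = 0.839813, running G = 3.969500
t=4: π = [0.1880, 0.2556, 0.1823, 0.2107, 0.1634], E[r] = 1.1522, γ^t·E[r] = 0.755931, running G = 4.725431
t=5: π = [0.1880, 0.2556, 0.1823, 0.2107, 0.1634], E[r] = 1.1522, γ^t·E[r] = 0.680392, running G = 5.405823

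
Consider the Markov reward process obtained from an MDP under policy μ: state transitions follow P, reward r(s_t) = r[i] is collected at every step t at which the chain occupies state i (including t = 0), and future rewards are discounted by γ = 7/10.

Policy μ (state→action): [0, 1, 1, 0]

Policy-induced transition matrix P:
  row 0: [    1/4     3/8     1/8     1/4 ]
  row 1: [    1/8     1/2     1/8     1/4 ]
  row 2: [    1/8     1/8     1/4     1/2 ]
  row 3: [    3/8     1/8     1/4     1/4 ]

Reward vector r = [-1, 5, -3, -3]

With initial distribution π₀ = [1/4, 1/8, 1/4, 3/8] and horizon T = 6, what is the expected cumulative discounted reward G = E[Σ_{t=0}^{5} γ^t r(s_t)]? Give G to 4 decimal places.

G = -2.2733

t=0: π = [0.2500, 0.1250, 0.2500, 0.3750], E[r] = -1.5000, γ^t·E[r] = -1.500000, running G = -1.500000
t=1: π = [0.2500, 0.2344, 0.2031, 0.3125], E[r] = -0.6250, γ^t·E[r] = -0.437500, running G = -1.937500
t=2: π = [0.2344, 0.2754, 0.1895, 0.3008], E[r] = -0.3281, γ^t·E[r] = -0.160781, running G = -2.098281
t=3: π = [0.2295, 0.2869, 0.1863, 0.2974], E[r] = -0.2461, γ^t·E[r] = -0.084410, running G = -2.182691
t=4: π = [0.2280, 0.2899, 0.1855, 0.2966], E[r] = -0.2244, γ^t·E[r] = -0.053870, running G = -2.236561
t=5: π = [0.2276, 0.2907, 0.1853, 0.2964], E[r] = -0.2188, γ^t·E[r] = -0.036776, running G = -2.273337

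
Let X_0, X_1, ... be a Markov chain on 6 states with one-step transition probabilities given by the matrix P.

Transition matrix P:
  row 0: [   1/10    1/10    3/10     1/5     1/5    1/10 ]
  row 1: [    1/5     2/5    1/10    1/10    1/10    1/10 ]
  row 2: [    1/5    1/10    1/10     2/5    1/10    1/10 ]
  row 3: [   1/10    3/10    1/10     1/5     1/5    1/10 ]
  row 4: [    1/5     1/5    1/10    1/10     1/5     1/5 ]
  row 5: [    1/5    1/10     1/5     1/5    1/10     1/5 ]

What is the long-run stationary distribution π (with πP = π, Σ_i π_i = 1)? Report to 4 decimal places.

Balance equations π_j = Σ_i π_i·P[i][j]:
  π_0 = 1/10·π_0 + 1/5·π_1 + 1/5·π_2 + 1/10·π_3 + 1/5·π_4 + 1/5·π_5
  π_1 = 1/10·π_0 + 2/5·π_1 + 1/10·π_2 + 3/10·π_3 + 1/5·π_4 + 1/10·π_5
  π_2 = 3/10·π_0 + 1/10·π_1 + 1/10·π_2 + 1/10·π_3 + 1/10·π_4 + 1/5·π_5
  π_3 = 1/5·π_0 + 1/10·π_1 + 2/5·π_2 + 1/5·π_3 + 1/10·π_4 + 1/5·π_5
  π_4 = 1/5·π_0 + 1/10·π_1 + 1/10·π_2 + 1/5·π_3 + 1/5·π_4 + 1/10·π_5
  normalize: π_0 + π_1 + π_2 + π_3 + π_4 + π_5 = 1
Solving the linear system gives exactly π = [13371/81356, 4460/20339, 5925/40678, 1421/7396, 6131/40678, 5201/40678].

π = [0.1644, 0.2193, 0.1457, 0.1921, 0.1507, 0.1279]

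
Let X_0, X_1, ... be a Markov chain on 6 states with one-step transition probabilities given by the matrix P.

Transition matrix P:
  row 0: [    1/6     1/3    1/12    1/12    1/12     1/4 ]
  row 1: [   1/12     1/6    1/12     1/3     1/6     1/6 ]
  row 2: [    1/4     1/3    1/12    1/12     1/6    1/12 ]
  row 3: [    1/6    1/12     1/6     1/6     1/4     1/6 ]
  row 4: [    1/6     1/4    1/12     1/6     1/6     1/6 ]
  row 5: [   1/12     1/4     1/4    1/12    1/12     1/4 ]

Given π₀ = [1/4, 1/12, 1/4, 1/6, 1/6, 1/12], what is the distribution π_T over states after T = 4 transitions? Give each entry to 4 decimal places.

π = [0.1434, 0.2260, 0.1279, 0.1662, 0.1535, 0.1831]

t=0: π = [0.2500, 0.0833, 0.2500, 0.1667, 0.1667, 0.0833]
t=1: π = [0.1736, 0.2569, 0.1111, 0.1319, 0.1528, 0.1736]
t=2: π = [0.1400, 0.2303, 0.1233, 0.1713, 0.1487, 0.1863]
t=3: π = [0.1422, 0.2242, 0.1287, 0.1676, 0.1537, 0.1836]
t=4: π = [0.1434, 0.2260, 0.1279, 0.1662, 0.1535, 0.1831]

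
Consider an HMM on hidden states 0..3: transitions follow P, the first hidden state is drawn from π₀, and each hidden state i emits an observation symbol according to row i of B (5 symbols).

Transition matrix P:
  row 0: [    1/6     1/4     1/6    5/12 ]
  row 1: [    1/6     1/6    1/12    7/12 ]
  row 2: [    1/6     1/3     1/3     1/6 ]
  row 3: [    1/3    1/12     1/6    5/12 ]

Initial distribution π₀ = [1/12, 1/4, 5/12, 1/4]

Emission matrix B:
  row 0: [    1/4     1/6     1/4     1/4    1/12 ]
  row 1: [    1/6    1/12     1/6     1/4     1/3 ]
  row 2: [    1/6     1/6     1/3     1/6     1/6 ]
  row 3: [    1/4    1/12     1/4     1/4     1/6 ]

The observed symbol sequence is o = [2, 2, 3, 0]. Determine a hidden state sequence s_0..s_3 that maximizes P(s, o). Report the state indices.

path = [2, 2, 1, 3]

t=0: δ = [2.083e-02, 4.167e-02, 1.389e-01, 6.250e-02]  (obs o_0=2)
t=1: δ = [5.787e-03, 7.716e-03, 1.543e-02, 6.510e-03]  ψ = [2, 2, 2, 3]  (obs o_1=2)
t=2: δ = [6.430e-04, 1.286e-03, 8.573e-04, 1.125e-03]  ψ = [2, 2, 2, 1]  (obs o_2=3)
t=3: δ = [9.377e-05, 4.763e-05, 4.763e-05, 1.875e-04]  ψ = [3, 2, 2, 1]  (obs o_3=0)
backtrack: best end state = 3; path = [2, 2, 1, 3]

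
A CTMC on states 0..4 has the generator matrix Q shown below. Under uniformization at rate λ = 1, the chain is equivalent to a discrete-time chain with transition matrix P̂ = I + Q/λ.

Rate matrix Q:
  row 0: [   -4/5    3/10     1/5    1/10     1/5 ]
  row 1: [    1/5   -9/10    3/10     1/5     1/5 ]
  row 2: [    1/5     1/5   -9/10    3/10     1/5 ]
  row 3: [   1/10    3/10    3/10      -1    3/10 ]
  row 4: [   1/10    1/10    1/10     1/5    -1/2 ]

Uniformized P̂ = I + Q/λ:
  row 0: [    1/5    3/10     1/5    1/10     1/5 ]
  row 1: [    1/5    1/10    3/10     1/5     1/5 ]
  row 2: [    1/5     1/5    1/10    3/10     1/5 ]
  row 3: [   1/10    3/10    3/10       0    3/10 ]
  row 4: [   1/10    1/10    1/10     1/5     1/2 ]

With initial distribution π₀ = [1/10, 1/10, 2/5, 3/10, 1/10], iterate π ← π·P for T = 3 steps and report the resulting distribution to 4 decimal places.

t=0: π = [0.1000, 0.1000, 0.4000, 0.3000, 0.1000]
t=1: π = [0.1600, 0.2200, 0.1900, 0.1700, 0.2600]
t=2: π = [0.1570, 0.1850, 0.1940, 0.1690, 0.2950]
t=3: π = [0.1536, 0.1846, 0.1865, 0.1699, 0.3054]

π = [0.1536, 0.1846, 0.1865, 0.1699, 0.3054]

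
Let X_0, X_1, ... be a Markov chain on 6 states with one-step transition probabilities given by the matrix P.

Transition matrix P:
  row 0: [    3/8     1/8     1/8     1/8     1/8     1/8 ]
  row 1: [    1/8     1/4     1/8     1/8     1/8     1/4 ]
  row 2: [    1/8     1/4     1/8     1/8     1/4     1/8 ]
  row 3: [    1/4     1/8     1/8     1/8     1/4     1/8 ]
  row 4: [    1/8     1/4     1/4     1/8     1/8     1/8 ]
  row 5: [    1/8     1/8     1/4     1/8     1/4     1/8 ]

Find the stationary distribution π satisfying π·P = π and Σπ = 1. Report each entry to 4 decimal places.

Balance equations π_j = Σ_i π_i·P[i][j]:
  π_0 = 3/8·π_0 + 1/8·π_1 + 1/8·π_2 + 1/4·π_3 + 1/8·π_4 + 1/8·π_5
  π_1 = 1/8·π_0 + 1/4·π_1 + 1/4·π_2 + 1/8·π_3 + 1/4·π_4 + 1/8·π_5
  π_2 = 1/8·π_0 + 1/8·π_1 + 1/8·π_2 + 1/8·π_3 + 1/4·π_4 + 1/4·π_5
  π_3 = 1/8·π_0 + 1/8·π_1 + 1/8·π_2 + 1/8·π_3 + 1/8·π_4 + 1/8·π_5
  π_4 = 1/8·π_0 + 1/8·π_1 + 1/4·π_2 + 1/4·π_3 + 1/8·π_4 + 1/4·π_5
  normalize: π_0 + π_1 + π_2 + π_3 + π_4 + π_5 = 1
Solving the linear system gives exactly π = [3/16, 5/26, 311/1872, 1/8, 337/1872, 31/208].

π = [0.1875, 0.1923, 0.1661, 0.1250, 0.1800, 0.1490]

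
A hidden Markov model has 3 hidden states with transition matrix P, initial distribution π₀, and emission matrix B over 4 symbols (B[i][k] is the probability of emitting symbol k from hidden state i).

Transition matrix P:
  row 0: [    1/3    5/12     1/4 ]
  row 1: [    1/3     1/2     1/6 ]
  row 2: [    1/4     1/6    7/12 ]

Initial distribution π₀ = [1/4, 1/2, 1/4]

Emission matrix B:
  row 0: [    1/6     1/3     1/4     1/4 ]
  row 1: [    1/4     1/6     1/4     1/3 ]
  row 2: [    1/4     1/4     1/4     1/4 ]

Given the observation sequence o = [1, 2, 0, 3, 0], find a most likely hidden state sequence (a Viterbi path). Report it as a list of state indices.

t=0: δ = [8.333e-02, 8.333e-02, 6.250e-02]  (obs o_0=1)
t=1: δ = [6.944e-03, 1.042e-02, 9.115e-03]  ψ = [0, 1, 2]  (obs o_1=2)
t=2: δ = [5.787e-04, 1.302e-03, 1.329e-03]  ψ = [1, 1, 2]  (obs o_2=0)
t=3: δ = [1.085e-04, 2.170e-04, 1.938e-04]  ψ = [1, 1, 2]  (obs o_3=3)
t=4: δ = [1.206e-05, 2.713e-05, 2.827e-05]  ψ = [1, 1, 2]  (obs o_4=0)
backtrack: best end state = 2; path = [2, 2, 2, 2, 2]

path = [2, 2, 2, 2, 2]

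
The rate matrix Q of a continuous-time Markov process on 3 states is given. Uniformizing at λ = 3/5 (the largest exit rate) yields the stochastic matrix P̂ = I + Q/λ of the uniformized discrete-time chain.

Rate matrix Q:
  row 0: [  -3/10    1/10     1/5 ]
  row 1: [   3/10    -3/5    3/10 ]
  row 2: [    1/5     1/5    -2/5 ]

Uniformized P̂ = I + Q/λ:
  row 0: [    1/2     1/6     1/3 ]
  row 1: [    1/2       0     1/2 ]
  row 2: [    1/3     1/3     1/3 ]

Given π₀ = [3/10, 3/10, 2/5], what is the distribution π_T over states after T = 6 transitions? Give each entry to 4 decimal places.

t=0: π = [0.3000, 0.3000, 0.4000]
t=1: π = [0.4333, 0.1833, 0.3833]
t=2: π = [0.4361, 0.2000, 0.3639]
t=3: π = [0.4394, 0.1940, 0.3667]
t=4: π = [0.4389, 0.1954, 0.3657]
t=5: π = [0.4391, 0.1950, 0.3659]
t=6: π = [0.4390, 0.1951, 0.3658]

π = [0.4390, 0.1951, 0.3658]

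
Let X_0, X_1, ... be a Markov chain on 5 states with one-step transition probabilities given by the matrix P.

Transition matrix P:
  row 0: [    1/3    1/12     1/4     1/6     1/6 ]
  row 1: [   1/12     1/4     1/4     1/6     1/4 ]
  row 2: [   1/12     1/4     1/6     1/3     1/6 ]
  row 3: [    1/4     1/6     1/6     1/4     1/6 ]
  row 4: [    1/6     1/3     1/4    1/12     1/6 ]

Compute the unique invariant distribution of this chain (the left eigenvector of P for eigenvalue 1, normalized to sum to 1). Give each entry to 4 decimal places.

Balance equations π_j = Σ_i π_i·P[i][j]:
  π_0 = 1/3·π_0 + 1/12·π_1 + 1/12·π_2 + 1/4·π_3 + 1/6·π_4
  π_1 = 1/12·π_0 + 1/4·π_1 + 1/4·π_2 + 1/6·π_3 + 1/3·π_4
  π_2 = 1/4·π_0 + 1/4·π_1 + 1/6·π_2 + 1/6·π_3 + 1/4·π_4
  π_3 = 1/6·π_0 + 1/6·π_1 + 1/3·π_2 + 1/4·π_3 + 1/12·π_4
  normalize: π_0 + π_1 + π_2 + π_3 + π_4 = 1
Solving the linear system gives exactly π = [3005/16976, 929/4244, 3651/16976, 3465/16976, 3139/16976].

π = [0.1770, 0.2189, 0.2151, 0.2041, 0.1849]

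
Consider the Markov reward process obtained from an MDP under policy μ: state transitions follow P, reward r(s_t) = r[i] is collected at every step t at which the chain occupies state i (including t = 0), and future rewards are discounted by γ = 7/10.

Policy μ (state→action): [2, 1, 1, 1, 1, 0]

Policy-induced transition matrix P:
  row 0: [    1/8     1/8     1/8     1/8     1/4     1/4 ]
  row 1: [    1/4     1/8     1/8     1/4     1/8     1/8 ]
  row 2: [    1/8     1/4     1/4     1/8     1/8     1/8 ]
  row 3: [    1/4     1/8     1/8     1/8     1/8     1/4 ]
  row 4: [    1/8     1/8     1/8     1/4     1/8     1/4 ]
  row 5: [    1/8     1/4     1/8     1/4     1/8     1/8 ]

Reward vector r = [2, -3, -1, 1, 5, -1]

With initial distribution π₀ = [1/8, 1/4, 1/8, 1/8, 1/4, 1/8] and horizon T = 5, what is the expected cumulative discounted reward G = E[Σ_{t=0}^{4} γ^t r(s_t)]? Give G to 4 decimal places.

t=0: π = [0.1250, 0.2500, 0.1250, 0.1250, 0.2500, 0.1250], E[r] = 0.6250, γ^t·E[r] = 0.625000, running G = 0.625000
t=1: π = [0.1719, 0.1563, 0.1406, 0.2031, 0.1406, 0.1875], E[r] = 0.4531, γ^t·E[r] = 0.317188, running G = 0.942188
t=2: π = [0.1699, 0.1660, 0.1426, 0.1855, 0.1465, 0.1895], E[r] = 0.4277, γ^t·E[r] = 0.209590, running G = 1.151777
t=3: π = [0.1689, 0.1665, 0.1428, 0.1877, 0.1462, 0.1877], E[r] = 0.4268, γ^t·E[r] = 0.146378, running G = 1.298155
t=4: π = [0.1693, 0.1663, 0.1429, 0.1876, 0.1461, 0.1879], E[r] = 0.4270, γ^t·E[r] = 0.102530, running G = 1.400686

G = 1.4007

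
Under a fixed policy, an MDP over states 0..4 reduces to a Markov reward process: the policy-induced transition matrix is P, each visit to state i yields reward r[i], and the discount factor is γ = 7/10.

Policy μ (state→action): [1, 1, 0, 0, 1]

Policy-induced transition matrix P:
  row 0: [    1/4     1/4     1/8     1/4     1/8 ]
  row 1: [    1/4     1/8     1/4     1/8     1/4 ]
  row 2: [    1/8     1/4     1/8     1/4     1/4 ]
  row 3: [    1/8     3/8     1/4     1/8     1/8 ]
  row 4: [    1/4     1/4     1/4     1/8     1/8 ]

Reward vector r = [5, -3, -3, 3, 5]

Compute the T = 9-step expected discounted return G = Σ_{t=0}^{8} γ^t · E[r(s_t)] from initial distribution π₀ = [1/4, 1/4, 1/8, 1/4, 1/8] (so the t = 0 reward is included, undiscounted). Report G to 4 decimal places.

G = 3.9046

t=0: π = [0.2500, 0.2500, 0.1250, 0.2500, 0.1250], E[r] = 1.5000, γ^t·E[r] = 1.500000, running G = 1.500000
t=1: π = [0.2031, 0.2500, 0.2031, 0.1719, 0.1719], E[r] = 1.0313, γ^t·E[r] = 0.721875, running G = 2.221875
t=2: π = [0.2031, 0.2402, 0.1992, 0.1758, 0.1816], E[r] = 1.1328, γ^t·E[r] = 0.555078, running G = 2.776953
t=3: π = [0.2031, 0.2419, 0.1997, 0.1753, 0.1799], E[r] = 1.1162, γ^t·E[r] = 0.382860, running G = 3.159813
t=4: π = [0.2031, 0.2417, 0.1996, 0.1754, 0.1802], E[r] = 1.1188, γ^t·E[r] = 0.268618, running G = 3.428431
t=5: π = [0.2031, 0.2417, 0.1997, 0.1753, 0.1802], E[r] = 1.1184, γ^t·E[r] = 0.187968, running G = 3.616400
t=6: π = [0.2031, 0.2417, 0.1997, 0.1753, 0.1802], E[r] = 1.1184, γ^t·E[r] = 0.131584, running G = 3.747984
t=7: π = [0.2031, 0.2417, 0.1997, 0.1753, 0.1802], E[r] = 1.1184, γ^t·E[r] = 0.092108, running G = 3.840092
t=8: π = [0.2031, 0.2417, 0.1997, 0.1753, 0.1802], E[r] = 1.1184, γ^t·E[r] = 0.064476, running G = 3.904568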